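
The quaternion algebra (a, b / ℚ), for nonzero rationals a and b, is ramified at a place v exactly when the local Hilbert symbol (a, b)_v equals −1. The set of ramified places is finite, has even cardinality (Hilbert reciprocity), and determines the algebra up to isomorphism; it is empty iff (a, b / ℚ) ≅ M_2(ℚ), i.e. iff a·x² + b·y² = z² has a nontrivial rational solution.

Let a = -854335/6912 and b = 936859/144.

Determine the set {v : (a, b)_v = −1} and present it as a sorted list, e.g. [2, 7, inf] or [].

Mod squares: a ≡ -4845, b ≡ 1771. Check v ∈ {∞, 2, 3, 5, 7, 11, 17, 19, 23}.
v=23: a=23^2·(≡13), b=23^3·(≡9) mod 23; (13|23)=+1, (9|23)=+1; (−1)^{2·3·11}·(+1)^3·(+1)^2 = +1.
v=17: a=17^1·(≡15), b=17^0·(≡5) mod 17; (15|17)=+1, (5|17)=-1; (−1)^{1·0·8}·(+1)^0·(-1)^1 = -1.
v=3: a=3^-3·(≡2), b=3^-2·(≡1) mod 3; (2|3)=-1, (1|3)=+1; (−1)^{-3·-2·1}·(-1)^-2·(+1)^-3 = +1.
v=11: a=11^0·(≡6), b=11^1·(≡7) mod 11; (6|11)=-1, (7|11)=-1; (−1)^{0·1·5}·(-1)^1·(-1)^0 = -1.
v=2: v_2(a)=-8, v_2(b)=-4; units ≡ 3, 3 (mod 8); ε·ε+αω+βω = 1·1+-8·1+-4·1 ≡ 1  ⇒  (a,b)_2 = -1.
v=19: a=19^1·(≡17), b=19^0·(≡11) mod 19; (17|19)=+1, (11|19)=+1; (−1)^{1·0·9}·(+1)^0·(+1)^1 = +1.
v=∞: -4845 < 0 and 1771 > 0  ⇒  (a,b)_∞ = +1.
v=5: a=5^1·(≡4), b=5^0·(≡1) mod 5; (4|5)=+1, (1|5)=+1; (−1)^{1·0·2}·(+1)^0·(+1)^1 = +1.
v=7: a=7^0·(≡5), b=7^1·(≡1) mod 7; (5|7)=-1, (1|7)=+1; (−1)^{0·1·3}·(-1)^1·(+1)^0 = -1.
(-4845, 1771 / ℚ) ramifies at {2, 7, 11, 17}: a division algebra.

[2, 7, 11, 17]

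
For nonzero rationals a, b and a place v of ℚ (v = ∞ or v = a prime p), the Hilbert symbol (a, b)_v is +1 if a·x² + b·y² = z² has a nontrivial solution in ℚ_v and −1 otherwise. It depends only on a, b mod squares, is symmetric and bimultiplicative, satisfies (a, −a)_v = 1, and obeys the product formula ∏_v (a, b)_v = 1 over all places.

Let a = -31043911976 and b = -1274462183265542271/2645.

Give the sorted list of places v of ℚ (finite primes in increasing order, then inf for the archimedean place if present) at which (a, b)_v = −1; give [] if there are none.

[2, 19, 37, inf]

Mod squares: a ≡ -74, b ≡ -40755. Check v ∈ {∞, 2, 3, 5, 7, 11, 13, 19, 23, 37}.
v=2: v_2(a)=3, v_2(b)=0; units ≡ 3, 5 (mod 8); ε·ε+αω+βω = 1·0+3·1+0·1 ≡ 1  ⇒  (a,b)_2 = -1.
v=∞: -74 < 0 and -40755 < 0  ⇒  (a,b)_∞ = -1.
v=3: a=3^0·(≡1), b=3^3·(≡2) mod 3; (1|3)=+1, (2|3)=-1; (−1)^{0·3·1}·(+1)^3·(-1)^0 = +1.
v=13: a=13^0·(≡1), b=13^1·(≡2) mod 13; (1|13)=+1, (2|13)=-1; (−1)^{0·1·6}·(+1)^1·(-1)^0 = +1.
v=5: a=5^0·(≡4), b=5^-1·(≡1) mod 5; (4|5)=+1, (1|5)=+1; (−1)^{0·-1·2}·(+1)^-1·(+1)^0 = +1.
v=23: a=23^0·(≡16), b=23^-2·(≡3) mod 23; (16|23)=+1, (3|23)=+1; (−1)^{0·-2·11}·(+1)^-2·(+1)^0 = +1.
v=7: a=7^4·(≡5), b=7^4·(≡6) mod 7; (5|7)=-1, (6|7)=-1; (−1)^{4·4·3}·(-1)^4·(-1)^4 = +1.
v=37: a=37^1·(≡6), b=37^2·(≡32) mod 37; (6|37)=-1, (32|37)=-1; (−1)^{1·2·18}·(-1)^2·(-1)^1 = -1.
v=11: a=11^2·(≡5), b=11^5·(≡7) mod 11; (5|11)=+1, (7|11)=-1; (−1)^{2·5·5}·(+1)^5·(-1)^2 = +1.
v=19: a=19^2·(≡12), b=19^3·(≡18) mod 19; (12|19)=-1, (18|19)=-1; (−1)^{2·3·9}·(-1)^3·(-1)^2 = -1.
(-74, -40755 / ℚ) ramifies at {2, 19, 37, ∞}: a division algebra.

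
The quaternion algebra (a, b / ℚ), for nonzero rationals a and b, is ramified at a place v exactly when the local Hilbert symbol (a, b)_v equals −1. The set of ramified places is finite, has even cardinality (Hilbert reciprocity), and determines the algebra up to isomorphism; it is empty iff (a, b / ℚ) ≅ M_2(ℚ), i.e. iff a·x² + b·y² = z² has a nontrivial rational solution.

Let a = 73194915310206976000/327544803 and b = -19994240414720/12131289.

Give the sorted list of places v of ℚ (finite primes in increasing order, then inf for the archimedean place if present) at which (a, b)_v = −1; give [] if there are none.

Mod squares: a ≡ 2145, b ≡ -5. Check v ∈ {∞, 2, 3, 5, 11, 13, 19, 23, 43}.
v=5: a=5^3·(≡1), b=5^1·(≡4) mod 5; (1|5)=+1, (4|5)=+1; (−1)^{3·1·2}·(+1)^1·(+1)^3 = +1.
v=11: a=11^3·(≡8), b=11^2·(≡8) mod 11; (8|11)=-1, (8|11)=-1; (−1)^{3·2·5}·(-1)^2·(-1)^3 = -1.
v=2: v_2(a)=20, v_2(b)=10; units ≡ 1, 3 (mod 8); ε·ε+αω+βω = 0·1+20·1+10·0 ≡ 0  ⇒  (a,b)_2 = +1.
v=19: a=19^2·(≡4), b=19^2·(≡18) mod 19; (4|19)=+1, (18|19)=-1; (−1)^{2·2·9}·(+1)^2·(-1)^2 = +1.
v=∞: 2145 > 0 and -5 < 0  ⇒  (a,b)_∞ = +1.
v=13: a=13^3·(≡4), b=13^2·(≡5) mod 13; (4|13)=+1, (5|13)=-1; (−1)^{3·2·6}·(+1)^2·(-1)^3 = -1.
v=43: a=43^-2·(≡14), b=43^-2·(≡24) mod 43; (14|43)=+1, (24|43)=+1; (−1)^{-2·-2·21}·(+1)^-2·(+1)^-2 = +1.
v=23: a=23^2·(≡1), b=23^2·(≡13) mod 23; (1|23)=+1, (13|23)=+1; (−1)^{2·2·11}·(+1)^2·(+1)^2 = +1.
v=3: a=3^-11·(≡1), b=3^-8·(≡1) mod 3; (1|3)=+1, (1|3)=+1; (−1)^{-11·-8·1}·(+1)^-8·(+1)^-11 = +1.
(2145, -5 / ℚ) ramifies at {11, 13}: a division algebra.

[11, 13]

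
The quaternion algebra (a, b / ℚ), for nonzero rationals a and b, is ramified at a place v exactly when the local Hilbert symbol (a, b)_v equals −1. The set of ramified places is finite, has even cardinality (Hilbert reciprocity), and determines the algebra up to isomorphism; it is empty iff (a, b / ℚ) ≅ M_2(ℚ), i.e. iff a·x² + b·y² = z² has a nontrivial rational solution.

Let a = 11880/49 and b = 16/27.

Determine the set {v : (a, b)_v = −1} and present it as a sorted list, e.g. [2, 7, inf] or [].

[2, 5]

Mod squares: a ≡ 330, b ≡ 3. Check v ∈ {∞, 2, 3, 5, 7, 11}.
v=3: a=3^3·(≡2), b=3^-3·(≡1) mod 3; (2|3)=-1, (1|3)=+1; (−1)^{3·-3·1}·(-1)^-3·(+1)^3 = +1.
v=2: v_2(a)=3, v_2(b)=4; units ≡ 5, 3 (mod 8); ε·ε+αω+βω = 0·1+3·1+4·1 ≡ 1  ⇒  (a,b)_2 = -1.
v=11: a=11^1·(≡7), b=11^0·(≡1) mod 11; (7|11)=-1, (1|11)=+1; (−1)^{1·0·5}·(-1)^0·(+1)^1 = +1.
v=5: a=5^1·(≡4), b=5^0·(≡3) mod 5; (4|5)=+1, (3|5)=-1; (−1)^{1·0·2}·(+1)^0·(-1)^1 = -1.
v=7: a=7^-2·(≡1), b=7^0·(≡5) mod 7; (1|7)=+1, (5|7)=-1; (−1)^{-2·0·3}·(+1)^0·(-1)^-2 = +1.
v=∞: 330 > 0 and 3 > 0  ⇒  (a,b)_∞ = +1.
Ram(330, 3) = {2, 5}; no ℚ_2-point on the conic.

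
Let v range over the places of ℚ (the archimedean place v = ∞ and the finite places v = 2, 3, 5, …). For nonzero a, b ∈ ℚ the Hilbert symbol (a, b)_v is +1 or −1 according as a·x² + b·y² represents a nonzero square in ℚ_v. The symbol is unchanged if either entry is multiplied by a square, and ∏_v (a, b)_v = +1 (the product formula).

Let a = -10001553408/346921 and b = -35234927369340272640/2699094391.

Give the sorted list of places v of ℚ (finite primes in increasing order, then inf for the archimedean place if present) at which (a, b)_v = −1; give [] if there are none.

[2, 3, 5, 7, 11, 23, 29, inf]

(a, b) ≡ (-13398, -1137235) mod (ℚ^×)²; places V = {2, 3, 5, 7, 11, 19, 23, 29, 31, 43, ∞}.
(a,b)_29: α=1, u≡17; β=3, v≡20 (mod 29); (17|29)=-1, (20|29)=+1; sign (−1)^0·-1^3·+1^1 = -1.
(a,b)_11: α=1, u≡3; β=5, v≡3 (mod 11); (3|11)=+1, (3|11)=+1; sign (−1)^1·+1^5·+1^1 = -1.
(a,b)_31: α=-2, u≡20; β=-3, v≡14 (mod 31); (20|31)=+1, (14|31)=+1; sign (−1)^0·+1^-3·+1^-2 = +1.
(a,b)_∞: sgn(-13398)=−, sgn(-1137235)=−, so -1.
(a,b)_3: α=7, u≡1; β=2, v≡2 (mod 3); (1|3)=+1, (2|3)=-1; sign (−1)^0·+1^2·-1^7 = -1.
(a,b)_43: α=0, u≡33; β=-2, v≡18 (mod 43); (33|43)=-1, (18|43)=-1; sign (−1)^0·-1^-2·-1^0 = +1.
(a,b)_7: α=1, u≡1; β=-2, v≡3 (mod 7); (1|7)=+1, (3|7)=-1; sign (−1)^0·+1^-2·-1^1 = -1.
(a,b)_19: α=-2, u≡9; β=0, v≡8 (mod 19); (9|19)=+1, (8|19)=-1; sign (−1)^0·+1^0·-1^-2 = +1.
(a,b)_23: α=0, u≡15; β=3, v≡15 (mod 23); (15|23)=-1, (15|23)=-1; sign (−1)^0·-1^3·-1^0 = -1.
(a,b)_2: α=11, β=14; u≡5, v≡5 (mod 8); ε(u)ε(v)=0·0, αω(v)=11·1, βω(u)=14·1; sum ≡ 1  ⇒  -1.
(a,b)_5: α=0, u≡2; β=1, v≡2 (mod 5); (2|5)=-1, (2|5)=-1; sign (−1)^0·-1^1·-1^0 = -1.
|Ram(-13398, -1137235)| = 8, even; anisotropic at {2, 3, 5, 7, 11, 23, 29, ∞}.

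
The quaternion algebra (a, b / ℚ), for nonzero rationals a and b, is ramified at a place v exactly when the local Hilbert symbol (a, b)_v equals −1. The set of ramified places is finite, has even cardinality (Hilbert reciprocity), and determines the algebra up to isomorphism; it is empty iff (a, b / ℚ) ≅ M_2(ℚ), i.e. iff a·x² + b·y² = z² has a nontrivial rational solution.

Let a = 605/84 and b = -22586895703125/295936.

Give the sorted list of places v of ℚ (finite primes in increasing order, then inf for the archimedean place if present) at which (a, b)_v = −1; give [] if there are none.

Mod squares: a ≡ 105, b ≡ -13. Check v ∈ {∞, 2, 3, 5, 7, 11, 13, 17, 19, 37}.
v=19: a=19^0·(≡2), b=19^2·(≡11) mod 19; (2|19)=-1, (11|19)=+1; (−1)^{0·2·9}·(-1)^2·(+1)^0 = +1.
v=∞: 105 > 0 and -13 < 0  ⇒  (a,b)_∞ = +1.
v=37: a=37^0·(≡5), b=37^2·(≡5) mod 37; (5|37)=-1, (5|37)=-1; (−1)^{0·2·18}·(-1)^2·(-1)^0 = +1.
v=7: a=7^-1·(≡2), b=7^0·(≡4) mod 7; (2|7)=+1, (4|7)=+1; (−1)^{-1·0·3}·(+1)^0·(+1)^-1 = +1.
v=11: a=11^2·(≡7), b=11^0·(≡9) mod 11; (7|11)=-1, (9|11)=+1; (−1)^{2·0·5}·(-1)^0·(+1)^2 = +1.
v=17: a=17^0·(≡7), b=17^-2·(≡16) mod 17; (7|17)=-1, (16|17)=+1; (−1)^{0·-2·8}·(-1)^-2·(+1)^0 = +1.
v=2: v_2(a)=-2, v_2(b)=-10; units ≡ 1, 3 (mod 8); ε·ε+αω+βω = 0·1+-2·1+-10·0 ≡ 0  ⇒  (a,b)_2 = +1.
v=3: a=3^-1·(≡2), b=3^2·(≡2) mod 3; (2|3)=-1, (2|3)=-1; (−1)^{-1·2·1}·(-1)^2·(-1)^-1 = -1.
v=5: a=5^1·(≡4), b=5^8·(≡2) mod 5; (4|5)=+1, (2|5)=-1; (−1)^{1·8·2}·(+1)^8·(-1)^1 = -1.
v=13: a=13^0·(≡12), b=13^1·(≡1) mod 13; (12|13)=+1, (1|13)=+1; (−1)^{0·1·6}·(+1)^1·(+1)^0 = +1.
Ram(105, -13) = {3, 5}; no ℚ_3-point on the conic.

[3, 5]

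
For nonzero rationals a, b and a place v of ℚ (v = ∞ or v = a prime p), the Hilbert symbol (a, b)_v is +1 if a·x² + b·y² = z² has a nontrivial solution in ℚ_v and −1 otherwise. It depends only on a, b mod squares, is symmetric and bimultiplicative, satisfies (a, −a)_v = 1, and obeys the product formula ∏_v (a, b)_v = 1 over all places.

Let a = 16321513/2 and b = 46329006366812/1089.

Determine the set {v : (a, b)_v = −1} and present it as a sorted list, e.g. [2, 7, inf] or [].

[17, 23]

(a, b) ≡ (193154, 23) mod (ℚ^×)²; places V = {2, 3, 11, 13, 17, 19, 23, ∞}.
(a,b)_19: α=1, u≡9; β=2, v≡16 (mod 19); (9|19)=+1, (16|19)=+1; sign (−1)^0·+1^2·+1^1 = +1.
(a,b)_13: α=3, u≡3; β=6, v≡3 (mod 13); (3|13)=+1, (3|13)=+1; sign (−1)^0·+1^6·+1^3 = +1.
(a,b)_∞: sgn(193154)=+, sgn(23)=+, so +1.
(a,b)_23: α=1, u≡6; β=1, v≡3 (mod 23); (6|23)=+1, (3|23)=+1; sign (−1)^1·+1^1·+1^1 = -1.
(a,b)_17: α=1, u≡7; β=2, v≡6 (mod 17); (7|17)=-1, (6|17)=-1; sign (−1)^0·-1^2·-1^1 = -1.
(a,b)_2: α=-1, β=2; u≡1, v≡7 (mod 8); ε(u)ε(v)=0·1, αω(v)=-1·0, βω(u)=2·0; sum ≡ 0  ⇒  +1.
(a,b)_11: α=0, u≡5; β=-2, v≡9 (mod 11); (5|11)=+1, (9|11)=+1; sign (−1)^0·+1^-2·+1^0 = +1.
(a,b)_3: α=0, u≡2; β=-2, v≡2 (mod 3); (2|3)=-1, (2|3)=-1; sign (−1)^0·-1^-2·-1^0 = +1.
Ram(193154, 23) = {17, 23}; no ℚ_17-point on the conic.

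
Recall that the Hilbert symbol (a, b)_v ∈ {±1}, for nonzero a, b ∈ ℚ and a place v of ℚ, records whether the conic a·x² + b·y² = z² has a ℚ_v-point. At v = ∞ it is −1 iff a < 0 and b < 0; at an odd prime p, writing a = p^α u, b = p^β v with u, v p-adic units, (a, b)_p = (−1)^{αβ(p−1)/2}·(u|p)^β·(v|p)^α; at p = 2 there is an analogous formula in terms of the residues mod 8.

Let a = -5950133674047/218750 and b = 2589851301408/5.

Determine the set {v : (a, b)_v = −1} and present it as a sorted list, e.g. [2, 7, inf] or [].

Mod squares: a ≡ -24738, b ≡ 10. Check v ∈ {∞, 2, 3, 5, 7, 19, 23, 29, 31}.
v=5: a=5^-6·(≡2), b=5^-1·(≡3) mod 5; (2|5)=-1, (3|5)=-1; (−1)^{-6·-1·2}·(-1)^-1·(-1)^-6 = -1.
v=19: a=19^1·(≡6), b=19^2·(≡14) mod 19; (6|19)=+1, (14|19)=-1; (−1)^{1·2·9}·(+1)^2·(-1)^1 = -1.
v=29: a=29^4·(≡13), b=29^0·(≡17) mod 29; (13|29)=+1, (17|29)=-1; (−1)^{4·0·14}·(+1)^0·(-1)^4 = +1.
v=23: a=23^2·(≡19), b=23^2·(≡22) mod 23; (19|23)=-1, (22|23)=-1; (−1)^{2·2·11}·(-1)^2·(-1)^2 = +1.
v=3: a=3^3·(≡1), b=3^2·(≡1) mod 3; (1|3)=+1, (1|3)=+1; (−1)^{3·2·1}·(+1)^2·(+1)^3 = +1.
v=2: v_2(a)=-1, v_2(b)=5; units ≡ 7, 5 (mod 8); ε·ε+αω+βω = 1·0+-1·1+5·0 ≡ 1  ⇒  (a,b)_2 = -1.
v=7: a=7^-1·(≡2), b=7^2·(≡5) mod 7; (2|7)=+1, (5|7)=-1; (−1)^{-1·2·3}·(+1)^2·(-1)^-1 = -1.
v=31: a=31^1·(≡1), b=31^2·(≡25) mod 31; (1|31)=+1, (25|31)=+1; (−1)^{1·2·15}·(+1)^2·(+1)^1 = +1.
v=∞: -24738 < 0 and 10 > 0  ⇒  (a,b)_∞ = +1.
Ram(-24738, 10) = {2, 5, 7, 19}; no ℚ_2-point on the conic.

[2, 5, 7, 19]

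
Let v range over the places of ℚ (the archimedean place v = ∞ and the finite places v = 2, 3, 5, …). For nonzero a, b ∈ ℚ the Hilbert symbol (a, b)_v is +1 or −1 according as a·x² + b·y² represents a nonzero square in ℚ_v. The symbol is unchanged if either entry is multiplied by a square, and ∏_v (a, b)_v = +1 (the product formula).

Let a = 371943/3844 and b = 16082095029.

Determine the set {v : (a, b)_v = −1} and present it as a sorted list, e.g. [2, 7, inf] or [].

(a, b) ≡ (143, 328206021) mod (ℚ^×)²; places V = {2, 3, 7, 11, 13, 17, 23, 29, 31, 37, ∞}.
(a,b)_29: α=0, u≡12; β=1, v≡7 (mod 29); (12|29)=-1, (7|29)=+1; sign (−1)^0·-1^1·+1^0 = -1.
(a,b)_2: α=-2, β=0; u≡7, v≡5 (mod 8); ε(u)ε(v)=1·0, αω(v)=-2·1, βω(u)=0·0; sum ≡ 0  ⇒  +1.
(a,b)_37: α=0, u≡23; β=1, v≡7 (mod 37); (23|37)=-1, (7|37)=+1; sign (−1)^0·-1^1·+1^0 = -1.
(a,b)_7: α=0, u≡5; β=2, v≡3 (mod 7); (5|7)=-1, (3|7)=-1; sign (−1)^0·-1^2·-1^0 = +1.
(a,b)_11: α=1, u≡2; β=1, v≡3 (mod 11); (2|11)=-1, (3|11)=+1; sign (−1)^1·-1^1·+1^1 = +1.
(a,b)_3: α=2, u≡2; β=1, v≡2 (mod 3); (2|3)=-1, (2|3)=-1; sign (−1)^0·-1^1·-1^2 = -1.
(a,b)_17: α=2, u≡6; β=0, v≡16 (mod 17); (6|17)=-1, (16|17)=+1; sign (−1)^0·-1^0·+1^2 = +1.
(a,b)_13: α=1, u≡7; β=1, v≡8 (mod 13); (7|13)=-1, (8|13)=-1; sign (−1)^0·-1^1·-1^1 = +1.
(a,b)_31: α=-2, u≡9; β=1, v≡9 (mod 31); (9|31)=+1, (9|31)=+1; sign (−1)^0·+1^1·+1^-2 = +1.
(a,b)_∞: sgn(143)=+, sgn(328206021)=+, so +1.
(a,b)_23: α=0, u≡11; β=1, v≡18 (mod 23); (11|23)=-1, (18|23)=+1; sign (−1)^0·-1^1·+1^0 = -1.
|Ram(143, 328206021)| = 4, even; anisotropic at {3, 23, 29, 37}.

[3, 23, 29, 37]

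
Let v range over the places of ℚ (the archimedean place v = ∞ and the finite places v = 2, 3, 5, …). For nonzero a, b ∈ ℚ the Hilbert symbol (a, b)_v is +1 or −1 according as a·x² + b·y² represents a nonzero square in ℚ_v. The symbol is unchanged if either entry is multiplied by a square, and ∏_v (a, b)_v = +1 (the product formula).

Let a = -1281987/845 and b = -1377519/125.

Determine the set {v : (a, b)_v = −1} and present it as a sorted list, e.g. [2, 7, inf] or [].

(a, b) ≡ (-1615, -40755) mod (ℚ^×)²; places V = {2, 3, 5, 7, 11, 13, 17, 19, ∞}.
(a,b)_13: α=-2, u≡12; β=3, v≡11 (mod 13); (12|13)=+1, (11|13)=-1; sign (−1)^0·+1^3·-1^-2 = +1.
(a,b)_2: α=0, β=0; u≡1, v≡5 (mod 8); ε(u)ε(v)=0·0, αω(v)=0·1, βω(u)=0·0; sum ≡ 0  ⇒  +1.
(a,b)_17: α=1, u≡10; β=0, v≡7 (mod 17); (10|17)=-1, (7|17)=-1; sign (−1)^0·-1^0·-1^1 = -1.
(a,b)_11: α=0, u≡7; β=1, v≡7 (mod 11); (7|11)=-1, (7|11)=-1; sign (−1)^0·-1^1·-1^0 = -1.
(a,b)_5: α=-1, u≡2; β=-3, v≡1 (mod 5); (2|5)=-1, (1|5)=+1; sign (−1)^0·-1^-3·+1^-1 = -1.
(a,b)_∞: sgn(-1615)=−, sgn(-40755)=−, so -1.
(a,b)_7: α=2, u≡2; β=0, v≡3 (mod 7); (2|7)=+1, (3|7)=-1; sign (−1)^0·+1^0·-1^2 = +1.
(a,b)_19: α=1, u≡8; β=1, v≡2 (mod 19); (8|19)=-1, (2|19)=-1; sign (−1)^1·-1^1·-1^1 = -1.
(a,b)_3: α=4, u≡2; β=1, v≡2 (mod 3); (2|3)=-1, (2|3)=-1; sign (−1)^0·-1^1·-1^4 = -1.
Ram(-1615, -40755) = {3, 5, 11, 17, 19, ∞}; no ℚ_3-point on the conic.

[3, 5, 11, 17, 19, inf]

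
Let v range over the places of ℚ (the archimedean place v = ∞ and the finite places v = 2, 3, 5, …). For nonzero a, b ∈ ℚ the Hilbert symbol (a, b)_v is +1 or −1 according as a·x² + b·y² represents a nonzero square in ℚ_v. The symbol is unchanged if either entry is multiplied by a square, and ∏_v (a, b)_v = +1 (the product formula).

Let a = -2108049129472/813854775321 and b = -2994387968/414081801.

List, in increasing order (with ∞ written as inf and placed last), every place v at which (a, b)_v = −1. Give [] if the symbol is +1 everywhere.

[13, inf]

(a, b) ≡ (-13, -143) mod (ℚ^×)²; places V = {2, 3, 7, 11, 13, 17, 19, ∞}.
(a,b)_13: α=3, u≡10; β=3, v≡5 (mod 13); (10|13)=+1, (5|13)=-1; sign (−1)^0·+1^3·-1^3 = -1.
(a,b)_∞: sgn(-13)=−, sgn(-143)=−, so -1.
(a,b)_2: α=16, β=10; u≡3, v≡1 (mod 8); ε(u)ε(v)=1·0, αω(v)=16·0, βω(u)=10·1; sum ≡ 0  ⇒  +1.
(a,b)_17: α=-2, u≡8; β=-2, v≡6 (mod 17); (8|17)=+1, (6|17)=-1; sign (−1)^0·+1^-2·-1^-2 = +1.
(a,b)_7: α=-4, u≡1; β=-2, v≡4 (mod 7); (1|7)=+1, (4|7)=+1; sign (−1)^0·+1^-2·+1^-4 = +1.
(a,b)_19: α=-4, u≡1; β=-2, v≡16 (mod 19); (1|19)=+1, (16|19)=+1; sign (−1)^0·+1^-2·+1^-4 = +1.
(a,b)_3: α=-2, u≡2; β=-4, v≡1 (mod 3); (2|3)=-1, (1|3)=+1; sign (−1)^0·-1^-4·+1^-2 = +1.
(a,b)_11: α=4, u≡1; β=3, v≡3 (mod 11); (1|11)=+1, (3|11)=+1; sign (−1)^0·+1^3·+1^4 = +1.
Ram(-13, -143) = {13, ∞}; no ℚ_13-point on the conic.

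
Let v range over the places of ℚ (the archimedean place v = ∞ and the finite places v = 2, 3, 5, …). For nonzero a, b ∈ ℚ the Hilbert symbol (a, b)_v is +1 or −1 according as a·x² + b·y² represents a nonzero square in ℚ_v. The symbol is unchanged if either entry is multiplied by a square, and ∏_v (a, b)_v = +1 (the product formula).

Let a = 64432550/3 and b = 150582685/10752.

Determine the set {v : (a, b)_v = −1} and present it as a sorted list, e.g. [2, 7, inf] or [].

[3, 13]

Mod squares: a ≡ 546, b ≡ 3570. Check v ∈ {∞, 2, 3, 5, 7, 11, 13, 17}.
v=11: a=11^0·(≡2), b=11^6·(≡6) mod 11; (2|11)=-1, (6|11)=-1; (−1)^{0·6·5}·(-1)^6·(-1)^0 = +1.
v=13: a=13^1·(≡3), b=13^0·(≡6) mod 13; (3|13)=+1, (6|13)=-1; (−1)^{1·0·6}·(+1)^0·(-1)^1 = -1.
v=5: a=5^2·(≡4), b=5^1·(≡1) mod 5; (4|5)=+1, (1|5)=+1; (−1)^{2·1·2}·(+1)^1·(+1)^2 = +1.
v=3: a=3^-1·(≡2), b=3^-1·(≡2) mod 3; (2|3)=-1, (2|3)=-1; (−1)^{-1·-1·1}·(-1)^-1·(-1)^-1 = -1.
v=∞: 546 > 0 and 3570 > 0  ⇒  (a,b)_∞ = +1.
v=17: a=17^2·(≡4), b=17^1·(≡5) mod 17; (4|17)=+1, (5|17)=-1; (−1)^{2·1·8}·(+1)^1·(-1)^2 = +1.
v=7: a=7^3·(≡4), b=7^-1·(≡5) mod 7; (4|7)=+1, (5|7)=-1; (−1)^{3·-1·3}·(+1)^-1·(-1)^3 = +1.
v=2: v_2(a)=1, v_2(b)=-9; units ≡ 1, 1 (mod 8); ε·ε+αω+βω = 0·0+1·0+-9·0 ≡ 0  ⇒  (a,b)_2 = +1.
(546, 3570 / ℚ) ramifies at {3, 13}: a division algebra.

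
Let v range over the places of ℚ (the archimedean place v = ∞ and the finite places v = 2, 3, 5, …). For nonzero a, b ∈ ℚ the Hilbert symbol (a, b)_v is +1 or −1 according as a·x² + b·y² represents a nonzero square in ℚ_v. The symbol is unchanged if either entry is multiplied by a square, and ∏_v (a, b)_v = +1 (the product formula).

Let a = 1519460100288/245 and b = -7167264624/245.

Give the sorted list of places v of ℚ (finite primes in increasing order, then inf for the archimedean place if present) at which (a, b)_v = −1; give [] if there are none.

Mod squares: a ≡ 4695535, b ≡ -88595. Check v ∈ {∞, 2, 3, 5, 7, 13, 29, 47, 53}.
v=∞: 4695535 > 0 and -88595 < 0  ⇒  (a,b)_∞ = +1.
v=7: a=7^-2·(≡5), b=7^-2·(≡1) mod 7; (5|7)=-1, (1|7)=+1; (−1)^{-2·-2·3}·(-1)^-2·(+1)^-2 = +1.
v=5: a=5^-1·(≡2), b=5^-1·(≡4) mod 5; (2|5)=-1, (4|5)=+1; (−1)^{-1·-1·2}·(-1)^-1·(+1)^-1 = -1.
v=47: a=47^1·(≡43), b=47^1·(≡8) mod 47; (43|47)=-1, (8|47)=+1; (−1)^{1·1·23}·(-1)^1·(+1)^1 = +1.
v=2: v_2(a)=6, v_2(b)=4; units ≡ 7, 5 (mod 8); ε·ε+αω+βω = 1·0+6·1+4·0 ≡ 0  ⇒  (a,b)_2 = +1.
v=29: a=29^1·(≡10), b=29^1·(≡15) mod 29; (10|29)=-1, (15|29)=-1; (−1)^{1·1·14}·(-1)^1·(-1)^1 = +1.
v=53: a=53^3·(≡51), b=53^2·(≡27) mod 53; (51|53)=-1, (27|53)=-1; (−1)^{3·2·26}·(-1)^2·(-1)^3 = -1.
v=3: a=3^2·(≡1), b=3^2·(≡1) mod 3; (1|3)=+1, (1|3)=+1; (−1)^{2·2·1}·(+1)^2·(+1)^2 = +1.
v=13: a=13^1·(≡4), b=13^1·(≡12) mod 13; (4|13)=+1, (12|13)=+1; (−1)^{1·1·6}·(+1)^1·(+1)^1 = +1.
|Ram(4695535, -88595)| = 2, even; anisotropic at {5, 53}.

[5, 53]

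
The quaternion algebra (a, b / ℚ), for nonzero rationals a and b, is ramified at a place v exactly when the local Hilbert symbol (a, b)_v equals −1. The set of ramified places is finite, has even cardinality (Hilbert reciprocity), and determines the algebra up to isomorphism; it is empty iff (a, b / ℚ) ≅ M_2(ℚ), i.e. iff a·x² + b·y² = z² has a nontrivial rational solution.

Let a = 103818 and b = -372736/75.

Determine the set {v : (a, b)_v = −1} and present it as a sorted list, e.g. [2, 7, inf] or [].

[11, 13]

Mod squares: a ≡ 858, b ≡ -273. Check v ∈ {∞, 2, 3, 5, 7, 11, 13}.
v=7: a=7^0·(≡1), b=7^1·(≡3) mod 7; (1|7)=+1, (3|7)=-1; (−1)^{0·1·3}·(+1)^1·(-1)^0 = +1.
v=∞: 858 > 0 and -273 < 0  ⇒  (a,b)_∞ = +1.
v=11: a=11^3·(≡1), b=11^0·(≡6) mod 11; (1|11)=+1, (6|11)=-1; (−1)^{3·0·5}·(+1)^0·(-1)^3 = -1.
v=2: v_2(a)=1, v_2(b)=12; units ≡ 5, 7 (mod 8); ε·ε+αω+βω = 0·1+1·0+12·1 ≡ 0  ⇒  (a,b)_2 = +1.
v=13: a=13^1·(≡4), b=13^1·(≡11) mod 13; (4|13)=+1, (11|13)=-1; (−1)^{1·1·6}·(+1)^1·(-1)^1 = -1.
v=5: a=5^0·(≡3), b=5^-2·(≡3) mod 5; (3|5)=-1, (3|5)=-1; (−1)^{0·-2·2}·(-1)^-2·(-1)^0 = +1.
v=3: a=3^1·(≡1), b=3^-1·(≡2) mod 3; (1|3)=+1, (2|3)=-1; (−1)^{1·-1·1}·(+1)^-1·(-1)^1 = +1.
Ram(858, -273) = {11, 13}; no ℚ_11-point on the conic.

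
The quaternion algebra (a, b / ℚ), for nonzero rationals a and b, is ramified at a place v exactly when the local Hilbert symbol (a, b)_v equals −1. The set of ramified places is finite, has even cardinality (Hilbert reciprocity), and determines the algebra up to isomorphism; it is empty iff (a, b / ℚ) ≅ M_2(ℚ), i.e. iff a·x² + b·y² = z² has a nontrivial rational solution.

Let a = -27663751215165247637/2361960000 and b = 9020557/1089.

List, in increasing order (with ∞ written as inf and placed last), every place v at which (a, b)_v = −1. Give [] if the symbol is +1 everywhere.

(a, b) ≡ (-2093, 13) mod (ℚ^×)²; places V = {2, 3, 5, 7, 11, 13, 17, 19, 23, 59, ∞}.
(a,b)_∞: sgn(-2093)=−, sgn(13)=+, so +1.
(a,b)_23: α=3, u≡2; β=0, v≡9 (mod 23); (2|23)=+1, (9|23)=+1; sign (−1)^0·+1^0·+1^3 = +1.
(a,b)_11: α=0, u≡10; β=-2, v≡2 (mod 11); (10|11)=-1, (2|11)=-1; sign (−1)^0·-1^-2·-1^0 = +1.
(a,b)_13: α=3, u≡8; β=1, v≡4 (mod 13); (8|13)=-1, (4|13)=+1; sign (−1)^0·-1^1·+1^3 = -1.
(a,b)_2: α=-6, β=0; u≡3, v≡5 (mod 8); ε(u)ε(v)=1·0, αω(v)=-6·1, βω(u)=0·1; sum ≡ 0  ⇒  +1.
(a,b)_5: α=-4, u≡3; β=0, v≡3 (mod 5); (3|5)=-1, (3|5)=-1; sign (−1)^0·-1^0·-1^-4 = +1.
(a,b)_3: α=-10, u≡1; β=-2, v≡1 (mod 3); (1|3)=+1, (1|3)=+1; sign (−1)^0·+1^-2·+1^-10 = +1.
(a,b)_59: α=2, u≡37; β=0, v≡52 (mod 59); (37|59)=-1, (52|59)=-1; sign (−1)^0·-1^0·-1^2 = +1.
(a,b)_17: α=0, u≡4; β=2, v≡1 (mod 17); (4|17)=+1, (1|17)=+1; sign (−1)^0·+1^2·+1^0 = +1.
(a,b)_7: α=7, u≡1; β=4, v≡3 (mod 7); (1|7)=+1, (3|7)=-1; sign (−1)^0·+1^4·-1^7 = -1.
(a,b)_19: α=2, u≡1; β=0, v≡10 (mod 19); (1|19)=+1, (10|19)=-1; sign (−1)^0·+1^0·-1^2 = +1.
(-2093, 13 / ℚ) ramifies at {7, 13}: a division algebra.

[7, 13]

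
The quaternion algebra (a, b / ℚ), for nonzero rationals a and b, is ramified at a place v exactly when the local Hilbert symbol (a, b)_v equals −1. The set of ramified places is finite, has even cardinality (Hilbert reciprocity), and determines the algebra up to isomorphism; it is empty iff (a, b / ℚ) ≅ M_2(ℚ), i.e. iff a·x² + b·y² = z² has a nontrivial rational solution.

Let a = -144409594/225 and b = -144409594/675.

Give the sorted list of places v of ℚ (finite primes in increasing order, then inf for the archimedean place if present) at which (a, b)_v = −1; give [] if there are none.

[2, 3, 17, inf]

(a, b) ≡ (-272986, -818958) mod (ℚ^×)²; places V = {2, 3, 5, 7, 17, 23, 31, 37, ∞}.
(a,b)_2: α=1, β=1; u≡3, v≡1 (mod 8); ε(u)ε(v)=1·0, αω(v)=1·0, βω(u)=1·1; sum ≡ 1  ⇒  -1.
(a,b)_5: α=-2, u≡4; β=-2, v≡3 (mod 5); (4|5)=+1, (3|5)=-1; sign (−1)^0·+1^-2·-1^-2 = +1.
(a,b)_23: α=2, u≡9; β=2, v≡3 (mod 23); (9|23)=+1, (3|23)=+1; sign (−1)^0·+1^2·+1^2 = +1.
(a,b)_31: α=1, u≡15; β=1, v≡5 (mod 31); (15|31)=-1, (5|31)=+1; sign (−1)^1·-1^1·+1^1 = +1.
(a,b)_37: α=1, u≡19; β=1, v≡31 (mod 37); (19|37)=-1, (31|37)=-1; sign (−1)^0·-1^1·-1^1 = +1.
(a,b)_7: α=1, u≡3; β=1, v≡1 (mod 7); (3|7)=-1, (1|7)=+1; sign (−1)^1·-1^1·+1^1 = +1.
(a,b)_∞: sgn(-272986)=−, sgn(-818958)=−, so -1.
(a,b)_17: α=1, u≡12; β=1, v≡4 (mod 17); (12|17)=-1, (4|17)=+1; sign (−1)^0·-1^1·+1^1 = -1.
(a,b)_3: α=-2, u≡2; β=-3, v≡2 (mod 3); (2|3)=-1, (2|3)=-1; sign (−1)^0·-1^-3·-1^-2 = -1.
|Ram(-272986, -818958)| = 4, even; anisotropic at {2, 3, 17, ∞}.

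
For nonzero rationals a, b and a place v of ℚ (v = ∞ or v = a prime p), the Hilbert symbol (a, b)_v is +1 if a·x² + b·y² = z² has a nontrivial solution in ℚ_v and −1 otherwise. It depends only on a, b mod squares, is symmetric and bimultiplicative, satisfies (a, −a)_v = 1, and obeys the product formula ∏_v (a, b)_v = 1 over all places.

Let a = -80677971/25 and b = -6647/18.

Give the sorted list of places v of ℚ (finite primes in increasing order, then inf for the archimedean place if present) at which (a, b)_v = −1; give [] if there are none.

[2, 3, 17, inf]

(a, b) ≡ (-10659, -46) mod (ℚ^×)²; places V = {2, 3, 5, 11, 17, 19, 23, 29, ∞}.
(a,b)_∞: sgn(-10659)=−, sgn(-46)=−, so -1.
(a,b)_23: α=0, u≡13; β=1, v≡21 (mod 23); (13|23)=+1, (21|23)=-1; sign (−1)^0·+1^1·-1^0 = +1.
(a,b)_19: α=1, u≡1; β=0, v≡16 (mod 19); (1|19)=+1, (16|19)=+1; sign (−1)^0·+1^0·+1^1 = +1.
(a,b)_3: α=3, u≡2; β=-2, v≡2 (mod 3); (2|3)=-1, (2|3)=-1; sign (−1)^0·-1^-2·-1^3 = -1.
(a,b)_2: α=0, β=-1; u≡5, v≡1 (mod 8); ε(u)ε(v)=0·0, αω(v)=0·0, βω(u)=-1·1; sum ≡ 1  ⇒  -1.
(a,b)_11: α=1, u≡7; β=0, v≡9 (mod 11); (7|11)=-1, (9|11)=+1; sign (−1)^0·-1^0·+1^1 = +1.
(a,b)_17: α=1, u≡1; β=2, v≡11 (mod 17); (1|17)=+1, (11|17)=-1; sign (−1)^0·+1^2·-1^1 = -1.
(a,b)_29: α=2, u≡7; β=0, v≡19 (mod 29); (7|29)=+1, (19|29)=-1; sign (−1)^0·+1^0·-1^2 = +1.
(a,b)_5: α=-2, u≡4; β=0, v≡1 (mod 5); (4|5)=+1, (1|5)=+1; sign (−1)^0·+1^0·+1^-2 = +1.
(-10659, -46 / ℚ) ramifies at {2, 3, 17, ∞}: a division algebra.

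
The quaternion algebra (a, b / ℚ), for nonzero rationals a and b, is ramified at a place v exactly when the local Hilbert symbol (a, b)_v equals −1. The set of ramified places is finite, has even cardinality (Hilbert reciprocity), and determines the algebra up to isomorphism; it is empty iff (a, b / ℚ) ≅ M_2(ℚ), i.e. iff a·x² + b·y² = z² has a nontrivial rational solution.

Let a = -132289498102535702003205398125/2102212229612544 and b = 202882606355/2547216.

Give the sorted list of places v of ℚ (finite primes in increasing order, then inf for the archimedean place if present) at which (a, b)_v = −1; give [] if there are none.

[2, 5, 29, 31]

(a, b) ≡ (-128557, 155) mod (ℚ^×)²; places V = {2, 3, 5, 7, 11, 13, 19, 23, 29, 31, ∞}.
(a,b)_2: α=-10, β=-4; u≡3, v≡3 (mod 8); ε(u)ε(v)=1·1, αω(v)=-10·1, βω(u)=-4·1; sum ≡ 1  ⇒  -1.
(a,b)_∞: sgn(-128557)=−, sgn(155)=+, so +1.
(a,b)_19: α=-4, u≡11; β=-2, v≡12 (mod 19); (11|19)=+1, (12|19)=-1; sign (−1)^0·+1^-2·-1^-4 = +1.
(a,b)_7: α=-4, u≡3; β=-2, v≡1 (mod 7); (3|7)=-1, (1|7)=+1; sign (−1)^0·-1^-2·+1^-4 = +1.
(a,b)_11: α=9, u≡7; β=4, v≡4 (mod 11); (7|11)=-1, (4|11)=+1; sign (−1)^0·-1^4·+1^9 = +1.
(a,b)_31: α=3, u≡20; β=1, v≡18 (mod 31); (20|31)=+1, (18|31)=+1; sign (−1)^1·+1^1·+1^3 = -1.
(a,b)_13: α=5, u≡10; β=2, v≡10 (mod 13); (10|13)=+1, (10|13)=+1; sign (−1)^0·+1^2·+1^5 = +1.
(a,b)_3: α=-8, u≡2; β=-2, v≡2 (mod 3); (2|3)=-1, (2|3)=-1; sign (−1)^0·-1^-2·-1^-8 = +1.
(a,b)_23: α=4, u≡8; β=2, v≡17 (mod 23); (8|23)=+1, (17|23)=-1; sign (−1)^0·+1^2·-1^4 = +1.
(a,b)_29: α=1, u≡4; β=0, v≡8 (mod 29); (4|29)=+1, (8|29)=-1; sign (−1)^0·+1^0·-1^1 = -1.
(a,b)_5: α=4, u≡2; β=1, v≡1 (mod 5); (2|5)=-1, (1|5)=+1; sign (−1)^0·-1^1·+1^4 = -1.
Ram(-128557, 155) = {2, 5, 29, 31}; no ℚ_2-point on the conic.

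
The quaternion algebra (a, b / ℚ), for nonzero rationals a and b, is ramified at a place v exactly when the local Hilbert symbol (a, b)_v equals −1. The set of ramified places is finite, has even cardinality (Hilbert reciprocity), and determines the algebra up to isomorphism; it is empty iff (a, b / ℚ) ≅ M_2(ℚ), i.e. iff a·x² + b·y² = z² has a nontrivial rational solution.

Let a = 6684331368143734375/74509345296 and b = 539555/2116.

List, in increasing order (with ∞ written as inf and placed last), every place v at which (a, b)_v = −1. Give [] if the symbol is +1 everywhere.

(a, b) ≡ (31, 155) mod (ℚ^×)²; places V = {2, 3, 5, 7, 17, 19, 23, 31, 43, 53, 59, ∞}.
(a,b)_17: α=2, u≡12; β=0, v≡16 (mod 17); (12|17)=-1, (16|17)=+1; sign (−1)^0·-1^0·+1^2 = +1.
(a,b)_5: α=6, u≡4; β=1, v≡1 (mod 5); (4|5)=+1, (1|5)=+1; sign (−1)^0·+1^1·+1^6 = +1.
(a,b)_2: α=-4, β=-2; u≡7, v≡3 (mod 8); ε(u)ε(v)=1·1, αω(v)=-4·1, βω(u)=-2·0; sum ≡ 1  ⇒  -1.
(a,b)_59: α=0, u≡23; β=2, v≡47 (mod 59); (23|59)=-1, (47|59)=-1; sign (−1)^0·-1^2·-1^0 = +1.
(a,b)_31: α=3, u≡4; β=1, v≡25 (mod 31); (4|31)=+1, (25|31)=+1; sign (−1)^1·+1^1·+1^3 = -1.
(a,b)_19: α=2, u≡10; β=0, v≡18 (mod 19); (10|19)=-1, (18|19)=-1; sign (−1)^0·-1^0·-1^2 = +1.
(a,b)_∞: sgn(31)=+, sgn(155)=+, so +1.
(a,b)_3: α=-2, u≡1; β=0, v≡2 (mod 3); (1|3)=+1, (2|3)=-1; sign (−1)^0·+1^0·-1^-2 = +1.
(a,b)_7: α=2, u≡5; β=0, v≡1 (mod 7); (5|7)=-1, (1|7)=+1; sign (−1)^0·-1^0·+1^2 = +1.
(a,b)_23: α=-4, u≡8; β=-2, v≡11 (mod 23); (8|23)=+1, (11|23)=-1; sign (−1)^0·+1^-2·-1^-4 = +1.
(a,b)_43: α=-2, u≡11; β=0, v≡42 (mod 43); (11|43)=+1, (42|43)=-1; sign (−1)^0·+1^0·-1^-2 = +1.
(a,b)_53: α=2, u≡32; β=0, v≡36 (mod 53); (32|53)=-1, (36|53)=+1; sign (−1)^0·-1^0·+1^2 = +1.
Ram(31, 155) = {2, 31}; no ℚ_2-point on the conic.

[2, 31]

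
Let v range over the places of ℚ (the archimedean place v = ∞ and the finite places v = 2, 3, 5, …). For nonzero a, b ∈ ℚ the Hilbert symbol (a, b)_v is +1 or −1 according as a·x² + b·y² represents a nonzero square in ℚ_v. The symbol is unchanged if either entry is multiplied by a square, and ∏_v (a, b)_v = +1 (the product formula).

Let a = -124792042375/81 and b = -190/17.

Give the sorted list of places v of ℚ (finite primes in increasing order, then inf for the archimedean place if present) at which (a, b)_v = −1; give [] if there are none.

[13, 19, 29, inf]

Mod squares: a ≡ -352495, b ≡ -3230. Check v ∈ {∞, 2, 3, 5, 7, 11, 13, 17, 19, 29}.
v=∞: -352495 < 0 and -3230 < 0  ⇒  (a,b)_∞ = -1.
v=7: a=7^2·(≡1), b=7^0·(≡2) mod 7; (1|7)=+1, (2|7)=+1; (−1)^{2·0·3}·(+1)^0·(+1)^2 = +1.
v=5: a=5^3·(≡1), b=5^1·(≡1) mod 5; (1|5)=+1, (1|5)=+1; (−1)^{3·1·2}·(+1)^1·(+1)^3 = +1.
v=2: v_2(a)=0, v_2(b)=1; units ≡ 1, 1 (mod 8); ε·ε+αω+βω = 0·0+0·0+1·0 ≡ 0  ⇒  (a,b)_2 = +1.
v=3: a=3^-4·(≡2), b=3^0·(≡1) mod 3; (2|3)=-1, (1|3)=+1; (−1)^{-4·0·1}·(-1)^0·(+1)^-4 = +1.
v=17: a=17^3·(≡3), b=17^-1·(≡14) mod 17; (3|17)=-1, (14|17)=-1; (−1)^{3·-1·8}·(-1)^-1·(-1)^3 = +1.
v=19: a=19^0·(≡18), b=19^1·(≡5) mod 19; (18|19)=-1, (5|19)=+1; (−1)^{0·1·9}·(-1)^1·(+1)^0 = -1.
v=13: a=13^1·(≡9), b=13^0·(≡11) mod 13; (9|13)=+1, (11|13)=-1; (−1)^{1·0·6}·(+1)^0·(-1)^1 = -1.
v=11: a=11^1·(≡5), b=11^0·(≡5) mod 11; (5|11)=+1, (5|11)=+1; (−1)^{1·0·5}·(+1)^0·(+1)^1 = +1.
v=29: a=29^1·(≡5), b=29^0·(≡11) mod 29; (5|29)=+1, (11|29)=-1; (−1)^{1·0·14}·(+1)^0·(-1)^1 = -1.
(-352495, -3230 / ℚ) ramifies at {13, 19, 29, ∞}: a division algebra.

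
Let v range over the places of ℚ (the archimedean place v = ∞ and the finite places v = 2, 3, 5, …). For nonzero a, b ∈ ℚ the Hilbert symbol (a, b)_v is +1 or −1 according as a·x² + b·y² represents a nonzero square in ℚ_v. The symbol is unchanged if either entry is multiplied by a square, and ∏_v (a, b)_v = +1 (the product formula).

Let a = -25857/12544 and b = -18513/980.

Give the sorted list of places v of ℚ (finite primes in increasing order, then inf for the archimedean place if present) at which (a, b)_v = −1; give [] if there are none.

[2, 5, 17, inf]

Mod squares: a ≡ -17, b ≡ -85. Check v ∈ {∞, 2, 3, 5, 7, 11, 13, 17}.
v=7: a=7^-2·(≡2), b=7^-2·(≡5) mod 7; (2|7)=+1, (5|7)=-1; (−1)^{-2·-2·3}·(+1)^-2·(-1)^-2 = +1.
v=3: a=3^2·(≡1), b=3^2·(≡2) mod 3; (1|3)=+1, (2|3)=-1; (−1)^{2·2·1}·(+1)^2·(-1)^2 = +1.
v=∞: -17 < 0 and -85 < 0  ⇒  (a,b)_∞ = -1.
v=11: a=11^0·(≡1), b=11^2·(≡1) mod 11; (1|11)=+1, (1|11)=+1; (−1)^{0·2·5}·(+1)^2·(+1)^0 = +1.
v=13: a=13^2·(≡10), b=13^0·(≡5) mod 13; (10|13)=+1, (5|13)=-1; (−1)^{2·0·6}·(+1)^0·(-1)^2 = +1.
v=5: a=5^0·(≡2), b=5^-1·(≡2) mod 5; (2|5)=-1, (2|5)=-1; (−1)^{0·-1·2}·(-1)^-1·(-1)^0 = -1.
v=2: v_2(a)=-8, v_2(b)=-2; units ≡ 7, 3 (mod 8); ε·ε+αω+βω = 1·1+-8·1+-2·0 ≡ 1  ⇒  (a,b)_2 = -1.
v=17: a=17^1·(≡4), b=17^1·(≡3) mod 17; (4|17)=+1, (3|17)=-1; (−1)^{1·1·8}·(+1)^1·(-1)^1 = -1.
(-17, -85 / ℚ) ramifies at {2, 5, 17, ∞}: a division algebra.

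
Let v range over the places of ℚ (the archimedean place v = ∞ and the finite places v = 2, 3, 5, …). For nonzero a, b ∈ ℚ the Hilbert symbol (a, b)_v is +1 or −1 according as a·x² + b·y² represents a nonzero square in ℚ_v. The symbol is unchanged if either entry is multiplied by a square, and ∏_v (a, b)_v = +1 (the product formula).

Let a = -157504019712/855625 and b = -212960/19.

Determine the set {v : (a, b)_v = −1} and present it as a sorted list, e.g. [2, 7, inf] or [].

[5, inf]

Mod squares: a ≡ -12597, b ≡ -2090. Check v ∈ {∞, 2, 3, 5, 11, 13, 17, 19, 37}.
v=11: a=11^0·(≡5), b=11^3·(≡2) mod 11; (5|11)=+1, (2|11)=-1; (−1)^{0·3·5}·(+1)^3·(-1)^0 = +1.
v=37: a=37^-2·(≡15), b=37^0·(≡24) mod 37; (15|37)=-1, (24|37)=-1; (−1)^{-2·0·18}·(-1)^0·(-1)^-2 = +1.
v=17: a=17^3·(≡12), b=17^0·(≡8) mod 17; (12|17)=-1, (8|17)=+1; (−1)^{3·0·8}·(-1)^0·(+1)^3 = +1.
v=19: a=19^1·(≡15), b=19^-1·(≡11) mod 19; (15|19)=-1, (11|19)=+1; (−1)^{1·-1·9}·(-1)^-1·(+1)^1 = +1.
v=5: a=5^-4·(≡2), b=5^1·(≡2) mod 5; (2|5)=-1, (2|5)=-1; (−1)^{-4·1·2}·(-1)^1·(-1)^-4 = -1.
v=3: a=3^1·(≡1), b=3^0·(≡1) mod 3; (1|3)=+1, (1|3)=+1; (−1)^{1·0·1}·(+1)^0·(+1)^1 = +1.
v=∞: -12597 < 0 and -2090 < 0  ⇒  (a,b)_∞ = -1.
v=13: a=13^3·(≡8), b=13^0·(≡1) mod 13; (8|13)=-1, (1|13)=+1; (−1)^{3·0·6}·(-1)^0·(+1)^3 = +1.
v=2: v_2(a)=8, v_2(b)=5; units ≡ 3, 3 (mod 8); ε·ε+αω+βω = 1·1+8·1+5·1 ≡ 0  ⇒  (a,b)_2 = +1.
Ram(-12597, -2090) = {5, ∞}; no ℚ_5-point on the conic.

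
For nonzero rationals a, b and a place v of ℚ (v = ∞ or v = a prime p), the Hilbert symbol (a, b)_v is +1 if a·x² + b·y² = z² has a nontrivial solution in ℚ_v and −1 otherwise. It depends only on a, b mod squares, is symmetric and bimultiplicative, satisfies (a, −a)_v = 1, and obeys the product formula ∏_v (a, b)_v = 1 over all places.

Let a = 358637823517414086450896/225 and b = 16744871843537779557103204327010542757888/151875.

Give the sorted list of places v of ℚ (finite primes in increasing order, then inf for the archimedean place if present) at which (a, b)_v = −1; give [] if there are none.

[2, 3, 7, 13, 19, 31, 37, 43]

Mod squares: a ≡ 5936021, b ≡ 3534. Check v ∈ {∞, 2, 3, 5, 7, 13, 17, 19, 31, 37, 41, 43}.
v=17: a=17^4·(≡6), b=17^6·(≡13) mod 17; (6|17)=-1, (13|17)=+1; (−1)^{4·6·8}·(-1)^6·(+1)^4 = +1.
v=2: v_2(a)=4, v_2(b)=11; units ≡ 5, 7 (mod 8); ε·ε+αω+βω = 0·1+4·0+11·1 ≡ 1  ⇒  (a,b)_2 = -1.
v=3: a=3^-2·(≡2), b=3^-5·(≡2) mod 3; (2|3)=-1, (2|3)=-1; (−1)^{-2·-5·1}·(-1)^-5·(-1)^-2 = -1.
v=5: a=5^-2·(≡4), b=5^-4·(≡1) mod 5; (4|5)=+1, (1|5)=+1; (−1)^{-2·-4·2}·(+1)^-4·(+1)^-2 = +1.
v=31: a=31^2·(≡11), b=31^3·(≡3) mod 31; (11|31)=-1, (3|31)=-1; (−1)^{2·3·15}·(-1)^3·(-1)^2 = -1.
v=7: a=7^1·(≡4), b=7^2·(≡3) mod 7; (4|7)=+1, (3|7)=-1; (−1)^{1·2·3}·(+1)^2·(-1)^1 = -1.
v=13: a=13^1·(≡11), b=13^2·(≡5) mod 13; (11|13)=-1, (5|13)=-1; (−1)^{1·2·6}·(-1)^2·(-1)^1 = -1.
v=19: a=19^6·(≡15), b=19^9·(≡3) mod 19; (15|19)=-1, (3|19)=-1; (−1)^{6·9·9}·(-1)^9·(-1)^6 = -1.
v=∞: 5936021 > 0 and 3534 > 0  ⇒  (a,b)_∞ = +1.
v=41: a=41^1·(≡1), b=41^2·(≡5) mod 41; (1|41)=+1, (5|41)=+1; (−1)^{1·2·20}·(+1)^2·(+1)^1 = +1.
v=37: a=37^1·(≡36), b=37^2·(≡24) mod 37; (36|37)=+1, (24|37)=-1; (−1)^{1·2·18}·(+1)^2·(-1)^1 = -1.
v=43: a=43^1·(≡25), b=43^2·(≡12) mod 43; (25|43)=+1, (12|43)=-1; (−1)^{1·2·21}·(+1)^2·(-1)^1 = -1.
(5936021, 3534 / ℚ) ramifies at {2, 3, 7, 13, 19, 31, 37, 43}: a division algebra.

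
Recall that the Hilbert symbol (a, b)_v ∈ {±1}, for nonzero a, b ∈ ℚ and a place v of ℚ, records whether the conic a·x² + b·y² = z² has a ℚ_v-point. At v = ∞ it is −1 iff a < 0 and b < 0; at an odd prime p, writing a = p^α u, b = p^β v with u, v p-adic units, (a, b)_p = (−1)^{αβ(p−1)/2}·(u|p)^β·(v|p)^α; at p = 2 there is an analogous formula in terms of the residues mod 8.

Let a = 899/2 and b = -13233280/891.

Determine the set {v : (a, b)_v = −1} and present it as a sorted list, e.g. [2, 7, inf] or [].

(a, b) ≡ (1798, -2274470) mod (ℚ^×)²; places V = {2, 3, 5, 11, 23, 29, 31, ∞}.
(a,b)_3: α=0, u≡1; β=-4, v≡1 (mod 3); (1|3)=+1, (1|3)=+1; sign (−1)^0·+1^-4·+1^0 = +1.
(a,b)_2: α=-1, β=7; u≡3, v≡5 (mod 8); ε(u)ε(v)=1·0, αω(v)=-1·1, βω(u)=7·1; sum ≡ 0  ⇒  +1.
(a,b)_29: α=1, u≡1; β=1, v≡26 (mod 29); (1|29)=+1, (26|29)=-1; sign (−1)^0·+1^1·-1^1 = -1.
(a,b)_∞: sgn(1798)=+, sgn(-2274470)=−, so +1.
(a,b)_23: α=0, u≡1; β=1, v≡14 (mod 23); (1|23)=+1, (14|23)=-1; sign (−1)^0·+1^1·-1^0 = +1.
(a,b)_31: α=1, u≡30; β=1, v≡9 (mod 31); (30|31)=-1, (9|31)=+1; sign (−1)^1·-1^1·+1^1 = +1.
(a,b)_11: α=0, u≡4; β=-1, v≡7 (mod 11); (4|11)=+1, (7|11)=-1; sign (−1)^0·+1^-1·-1^0 = +1.
(a,b)_5: α=0, u≡2; β=1, v≡4 (mod 5); (2|5)=-1, (4|5)=+1; sign (−1)^0·-1^1·+1^0 = -1.
(1798, -2274470 / ℚ) ramifies at {5, 29}: a division algebra.

[5, 29]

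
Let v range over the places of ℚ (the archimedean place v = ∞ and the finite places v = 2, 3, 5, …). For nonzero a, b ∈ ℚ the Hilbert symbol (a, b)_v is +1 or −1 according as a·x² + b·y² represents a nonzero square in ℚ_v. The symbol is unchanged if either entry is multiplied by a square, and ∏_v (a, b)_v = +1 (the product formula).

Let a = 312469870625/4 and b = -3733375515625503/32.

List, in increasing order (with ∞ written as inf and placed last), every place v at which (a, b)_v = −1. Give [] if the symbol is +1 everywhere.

(a, b) ≡ (17, -10846) mod (ℚ^×)²; places V = {2, 3, 5, 11, 17, 29, ∞}.
(a,b)_3: α=0, u≡2; β=4, v≡2 (mod 3); (2|3)=-1, (2|3)=-1; sign (−1)^0·-1^4·-1^0 = +1.
(a,b)_17: α=3, u≡1; β=5, v≡9 (mod 17); (1|17)=+1, (9|17)=+1; sign (−1)^0·+1^5·+1^3 = +1.
(a,b)_29: α=2, u≡8; β=3, v≡14 (mod 29); (8|29)=-1, (14|29)=-1; sign (−1)^0·-1^3·-1^2 = -1.
(a,b)_∞: sgn(17)=+, sgn(-10846)=−, so +1.
(a,b)_11: α=2, u≡10; β=3, v≡3 (mod 11); (10|11)=-1, (3|11)=+1; sign (−1)^0·-1^3·+1^2 = -1.
(a,b)_2: α=-2, β=-5; u≡1, v≡1 (mod 8); ε(u)ε(v)=0·0, αω(v)=-2·0, βω(u)=-5·0; sum ≡ 0  ⇒  +1.
(a,b)_5: α=4, u≡2; β=0, v≡1 (mod 5); (2|5)=-1, (1|5)=+1; sign (−1)^0·-1^0·+1^4 = +1.
(17, -10846 / ℚ) ramifies at {11, 29}: a division algebra.

[11, 29]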